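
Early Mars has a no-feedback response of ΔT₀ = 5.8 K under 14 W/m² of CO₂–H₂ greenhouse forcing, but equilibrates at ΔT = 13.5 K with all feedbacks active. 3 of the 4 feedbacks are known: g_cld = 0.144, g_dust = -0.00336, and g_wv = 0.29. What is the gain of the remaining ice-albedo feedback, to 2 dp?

Amplification A = ΔT/ΔT₀ = 13.5/5.8 = 2.328.
Total gain g = 1 − 1/A = 1 − 1/2.328 = 0.5704.
Known gains sum to 0.144 − 0.00336 + 0.29 = 0.43064.
g_ice = 0.5704 − 0.43064 = 0.14.

0.14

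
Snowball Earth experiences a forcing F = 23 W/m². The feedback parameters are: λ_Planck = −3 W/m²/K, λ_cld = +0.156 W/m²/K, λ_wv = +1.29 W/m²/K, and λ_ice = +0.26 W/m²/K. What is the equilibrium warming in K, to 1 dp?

17.8 K

Net feedback parameter λ = (−3) + (+0.156) + (+1.29) + (+0.26) = -1.294 W/m²/K.
ΔT = −F/λ = −23/(-1.294) = 17.8 K.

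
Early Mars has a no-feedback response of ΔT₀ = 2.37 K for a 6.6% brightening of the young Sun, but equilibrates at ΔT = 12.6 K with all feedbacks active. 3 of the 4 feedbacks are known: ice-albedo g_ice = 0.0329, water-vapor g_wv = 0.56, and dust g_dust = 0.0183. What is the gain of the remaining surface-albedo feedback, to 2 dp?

0.20

Amplification A = ΔT/ΔT₀ = 12.6/2.37 = 5.316.
Total gain g = 1 − 1/A = 1 − 1/5.316 = 0.8119.
Known gains sum to 0.0329 + 0.56 + 0.0183 = 0.6112.
g_alb = 0.8119 − 0.6112 = 0.20.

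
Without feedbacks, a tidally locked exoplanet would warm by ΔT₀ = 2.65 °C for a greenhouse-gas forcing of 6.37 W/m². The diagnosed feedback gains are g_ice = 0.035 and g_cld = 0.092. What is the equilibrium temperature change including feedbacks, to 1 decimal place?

Total gain g = 0.035 + 0.092 = 0.127.
Amplification A = 1/(1 − 0.127) = 1.145.
ΔT = 2.65 × 1.145 = 3.0 °C.

3.0 °C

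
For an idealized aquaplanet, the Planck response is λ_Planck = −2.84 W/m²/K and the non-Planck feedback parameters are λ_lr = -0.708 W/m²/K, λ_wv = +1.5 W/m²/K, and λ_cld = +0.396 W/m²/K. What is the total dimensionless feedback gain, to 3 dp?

0.418

Convert to gains: g_lr = -0.708/2.84 = -0.2493; g_wv = 1.5/2.84 = 0.5282; g_cld = 0.396/2.84 = 0.1394.
Total gain g = 0.4183.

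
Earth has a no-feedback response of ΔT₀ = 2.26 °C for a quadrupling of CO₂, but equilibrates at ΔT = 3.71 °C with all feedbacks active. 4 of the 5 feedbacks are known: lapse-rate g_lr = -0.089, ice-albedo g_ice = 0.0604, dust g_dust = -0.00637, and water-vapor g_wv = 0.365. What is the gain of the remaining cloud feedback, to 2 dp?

Amplification A = ΔT/ΔT₀ = 3.71/2.26 = 1.642.
Total gain g = 1 − 1/A = 1 − 1/1.642 = 0.391.
Known gains sum to -0.089 + 0.0604 − 0.00637 + 0.365 = 0.33003.
g_cld = 0.391 − 0.33003 = 0.06.

0.06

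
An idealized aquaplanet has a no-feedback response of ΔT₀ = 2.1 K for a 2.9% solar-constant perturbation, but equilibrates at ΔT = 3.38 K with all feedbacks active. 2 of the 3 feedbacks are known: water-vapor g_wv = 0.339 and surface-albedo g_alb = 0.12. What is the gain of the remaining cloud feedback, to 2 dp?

Amplification A = ΔT/ΔT₀ = 3.38/2.1 = 1.61.
Total gain g = 1 − 1/A = 1 − 1/1.61 = 0.3789.
Known gains sum to 0.339 + 0.12 = 0.459.
g_cld = 0.3789 − 0.459 = -0.08.

-0.08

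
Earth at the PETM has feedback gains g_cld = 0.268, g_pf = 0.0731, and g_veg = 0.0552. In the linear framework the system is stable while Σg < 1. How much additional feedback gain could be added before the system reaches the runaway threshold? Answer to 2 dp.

0.60

Current total gain = 0.268 + 0.0731 + 0.0552 = 0.3963.
Margin to runaway = 1 − 0.3963 = 0.60.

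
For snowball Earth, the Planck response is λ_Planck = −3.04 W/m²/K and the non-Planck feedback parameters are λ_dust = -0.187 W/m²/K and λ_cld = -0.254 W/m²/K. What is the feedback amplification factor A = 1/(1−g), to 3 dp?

Convert to gains: g_dust = -0.187/3.04 = -0.06151; g_cld = -0.254/3.04 = -0.08355.
Total gain g = -0.14506.
A = 1/(1 + 0.14506) = 0.873.

0.873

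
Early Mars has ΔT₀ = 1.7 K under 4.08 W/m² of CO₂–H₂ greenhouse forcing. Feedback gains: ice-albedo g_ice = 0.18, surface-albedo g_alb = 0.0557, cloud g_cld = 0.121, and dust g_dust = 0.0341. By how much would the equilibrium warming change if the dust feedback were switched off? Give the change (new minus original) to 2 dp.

-0.15 K

Original: g = 0.3908, ΔT = 1.7/(1−0.3908) = 2.7905 K.
Without dust: g' = 0.3567, ΔT' = 1.7/(1−0.3567) = 2.6426 K.
Change = 2.6426 − 2.7905 = -0.15 K.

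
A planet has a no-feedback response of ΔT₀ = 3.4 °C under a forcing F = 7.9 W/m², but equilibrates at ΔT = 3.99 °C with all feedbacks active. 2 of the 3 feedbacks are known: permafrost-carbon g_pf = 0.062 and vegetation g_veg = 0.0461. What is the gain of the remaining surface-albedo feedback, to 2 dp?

Amplification A = ΔT/ΔT₀ = 3.99/3.4 = 1.174.
Total gain g = 1 − 1/A = 1 − 1/1.174 = 0.1482.
Known gains sum to 0.062 + 0.0461 = 0.1081.
g_alb = 0.1482 − 0.1081 = 0.04.

0.04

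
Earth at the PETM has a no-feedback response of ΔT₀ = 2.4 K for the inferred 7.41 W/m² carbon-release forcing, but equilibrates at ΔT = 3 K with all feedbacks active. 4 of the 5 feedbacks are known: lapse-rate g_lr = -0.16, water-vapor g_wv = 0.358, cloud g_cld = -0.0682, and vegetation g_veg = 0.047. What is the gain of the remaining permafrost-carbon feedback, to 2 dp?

0.02

Amplification A = ΔT/ΔT₀ = 3/2.4 = 1.25.
Total gain g = 1 − 1/A = 1 − 1/1.25 = 0.2.
Known gains sum to -0.16 + 0.358 − 0.0682 + 0.047 = 0.1768.
g_pf = 0.2 − 0.1768 = 0.02.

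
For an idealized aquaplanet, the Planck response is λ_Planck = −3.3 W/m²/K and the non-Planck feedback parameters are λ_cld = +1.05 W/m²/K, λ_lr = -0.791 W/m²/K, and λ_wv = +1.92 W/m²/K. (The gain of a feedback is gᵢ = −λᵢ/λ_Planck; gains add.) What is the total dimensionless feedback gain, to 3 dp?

Convert to gains: g_cld = 1.05/3.3 = 0.3182; g_lr = -0.791/3.3 = -0.2397; g_wv = 1.92/3.3 = 0.5818.
Total gain g = 0.6603.

0.660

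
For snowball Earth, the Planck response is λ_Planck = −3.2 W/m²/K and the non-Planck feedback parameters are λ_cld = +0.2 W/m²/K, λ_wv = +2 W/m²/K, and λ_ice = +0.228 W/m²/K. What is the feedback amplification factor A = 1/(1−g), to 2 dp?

4.15

Convert to gains: g_cld = 0.2/3.2 = 0.0625; g_wv = 2/3.2 = 0.625; g_ice = 0.228/3.2 = 0.07125.
Total gain g = 0.75875.
A = 1/(1 − 0.75875) = 4.15.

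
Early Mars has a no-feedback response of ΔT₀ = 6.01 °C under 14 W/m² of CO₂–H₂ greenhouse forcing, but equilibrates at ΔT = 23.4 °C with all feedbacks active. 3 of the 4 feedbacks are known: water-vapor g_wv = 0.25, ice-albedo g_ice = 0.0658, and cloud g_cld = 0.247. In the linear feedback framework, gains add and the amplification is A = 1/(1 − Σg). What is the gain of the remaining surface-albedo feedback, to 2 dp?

Amplification A = ΔT/ΔT₀ = 23.4/6.01 = 3.894.
Total gain g = 1 − 1/A = 1 − 1/3.894 = 0.7432.
Known gains sum to 0.25 + 0.0658 + 0.247 = 0.5628.
g_alb = 0.7432 − 0.5628 = 0.18.

0.18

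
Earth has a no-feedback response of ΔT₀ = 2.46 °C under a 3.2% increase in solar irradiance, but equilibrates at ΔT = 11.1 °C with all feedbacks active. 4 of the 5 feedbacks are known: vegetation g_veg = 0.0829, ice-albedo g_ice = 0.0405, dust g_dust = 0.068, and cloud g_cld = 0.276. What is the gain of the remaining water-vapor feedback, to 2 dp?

0.31

Amplification A = ΔT/ΔT₀ = 11.1/2.46 = 4.512.
Total gain g = 1 − 1/A = 1 − 1/4.512 = 0.7784.
Known gains sum to 0.0829 + 0.0405 + 0.068 + 0.276 = 0.4674.
g_wv = 0.7784 − 0.4674 = 0.31.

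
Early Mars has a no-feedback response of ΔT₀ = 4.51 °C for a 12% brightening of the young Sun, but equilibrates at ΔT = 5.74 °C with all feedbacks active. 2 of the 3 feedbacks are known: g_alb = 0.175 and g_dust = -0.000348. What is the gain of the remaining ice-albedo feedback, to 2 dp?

0.04

Amplification A = ΔT/ΔT₀ = 5.74/4.51 = 1.273.
Total gain g = 1 − 1/A = 1 − 1/1.273 = 0.2145.
Known gains sum to 0.175 − 0.000348 = 0.174652.
g_ice = 0.2145 − 0.174652 = 0.04.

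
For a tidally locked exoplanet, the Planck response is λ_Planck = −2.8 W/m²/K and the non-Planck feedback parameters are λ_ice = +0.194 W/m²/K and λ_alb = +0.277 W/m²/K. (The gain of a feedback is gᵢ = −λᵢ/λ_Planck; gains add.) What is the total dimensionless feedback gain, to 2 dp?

0.17

Convert to gains: g_ice = 0.194/2.8 = 0.06929; g_alb = 0.277/2.8 = 0.09893.
Total gain g = 0.16822.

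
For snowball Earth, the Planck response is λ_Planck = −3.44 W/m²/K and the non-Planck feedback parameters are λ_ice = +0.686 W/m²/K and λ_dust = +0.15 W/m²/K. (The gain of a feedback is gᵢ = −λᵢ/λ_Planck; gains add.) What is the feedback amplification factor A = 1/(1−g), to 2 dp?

Convert to gains: g_ice = 0.686/3.44 = 0.1994; g_dust = 0.15/3.44 = 0.0436.
Total gain g = 0.243.
A = 1/(1 − 0.243) = 1.32.

1.32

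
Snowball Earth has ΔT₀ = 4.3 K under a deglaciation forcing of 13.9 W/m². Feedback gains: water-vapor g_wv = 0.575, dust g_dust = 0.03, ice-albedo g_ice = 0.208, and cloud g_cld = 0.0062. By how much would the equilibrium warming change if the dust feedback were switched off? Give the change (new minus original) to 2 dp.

Original: g = 0.8192, ΔT = 4.3/(1−0.8192) = 23.7832 K.
Without dust: g' = 0.7892, ΔT' = 4.3/(1−0.7892) = 20.3985 K.
Change = 20.3985 − 23.7832 = -3.38 K.

-3.38 K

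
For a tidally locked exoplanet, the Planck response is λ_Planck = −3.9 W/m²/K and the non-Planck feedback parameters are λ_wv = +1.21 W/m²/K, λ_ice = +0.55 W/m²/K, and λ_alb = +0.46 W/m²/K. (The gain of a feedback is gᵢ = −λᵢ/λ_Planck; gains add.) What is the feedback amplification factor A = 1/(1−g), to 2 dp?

2.32

Convert to gains: g_wv = 1.21/3.9 = 0.3103; g_ice = 0.55/3.9 = 0.141; g_alb = 0.46/3.9 = 0.1179.
Total gain g = 0.5692.
A = 1/(1 − 0.5692) = 2.32.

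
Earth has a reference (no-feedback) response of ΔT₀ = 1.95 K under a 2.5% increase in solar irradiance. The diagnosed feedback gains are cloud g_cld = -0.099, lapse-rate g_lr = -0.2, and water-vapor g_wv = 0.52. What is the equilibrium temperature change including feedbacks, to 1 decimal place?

Total gain g = -0.099 − 0.2 + 0.52 = 0.221.
Amplification A = 1/(1 − 0.221) = 1.284.
ΔT = 1.95 × 1.284 = 2.5 K.

2.5 K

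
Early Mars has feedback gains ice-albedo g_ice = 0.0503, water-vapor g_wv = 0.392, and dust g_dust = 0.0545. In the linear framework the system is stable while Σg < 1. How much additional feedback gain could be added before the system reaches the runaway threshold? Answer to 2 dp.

0.50

Current total gain = 0.0503 + 0.392 + 0.0545 = 0.4968.
Margin to runaway = 1 − 0.4968 = 0.50.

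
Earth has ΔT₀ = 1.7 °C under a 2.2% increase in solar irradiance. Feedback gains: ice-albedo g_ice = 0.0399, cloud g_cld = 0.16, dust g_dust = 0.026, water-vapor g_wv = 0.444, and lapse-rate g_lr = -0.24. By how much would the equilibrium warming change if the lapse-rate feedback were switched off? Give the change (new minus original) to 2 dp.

2.17 °C

Original: g = 0.4299, ΔT = 1.7/(1−0.4299) = 2.9819 °C.
Without lapse-rate: g' = 0.6699, ΔT' = 1.7/(1−0.6699) = 5.1500 °C.
Change = 5.1500 − 2.9819 = 2.17 °C.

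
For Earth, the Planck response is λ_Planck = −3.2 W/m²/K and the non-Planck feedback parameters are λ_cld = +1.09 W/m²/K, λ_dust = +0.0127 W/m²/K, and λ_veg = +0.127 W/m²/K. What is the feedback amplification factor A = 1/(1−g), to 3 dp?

1.624

Convert to gains: g_cld = 1.09/3.2 = 0.3406; g_dust = 0.0127/3.2 = 0.003969; g_veg = 0.127/3.2 = 0.03969.
Total gain g = 0.384259.
A = 1/(1 − 0.384259) = 1.624.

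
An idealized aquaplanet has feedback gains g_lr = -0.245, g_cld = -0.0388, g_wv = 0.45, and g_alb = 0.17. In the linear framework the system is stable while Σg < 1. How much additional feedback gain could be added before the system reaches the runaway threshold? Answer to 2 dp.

0.66

Current total gain = -0.245 − 0.0388 + 0.45 + 0.17 = 0.3362.
Margin to runaway = 1 − 0.3362 = 0.66.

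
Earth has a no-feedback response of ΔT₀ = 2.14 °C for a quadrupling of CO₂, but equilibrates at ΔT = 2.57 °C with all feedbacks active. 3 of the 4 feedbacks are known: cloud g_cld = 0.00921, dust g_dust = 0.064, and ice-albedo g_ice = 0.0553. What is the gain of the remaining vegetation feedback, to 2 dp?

0.04

Amplification A = ΔT/ΔT₀ = 2.57/2.14 = 1.201.
Total gain g = 1 − 1/A = 1 − 1/1.201 = 0.1674.
Known gains sum to 0.00921 + 0.064 + 0.0553 = 0.12851.
g_veg = 0.1674 − 0.12851 = 0.04.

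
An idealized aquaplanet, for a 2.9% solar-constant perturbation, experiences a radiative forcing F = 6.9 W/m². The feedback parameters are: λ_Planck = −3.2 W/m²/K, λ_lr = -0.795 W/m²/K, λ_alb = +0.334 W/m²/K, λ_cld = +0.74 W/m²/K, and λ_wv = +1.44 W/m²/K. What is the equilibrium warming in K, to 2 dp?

Net feedback parameter λ = (−3.2) + (-0.795) + (+0.334) + (+0.74) + (+1.44) = -1.481 W/m²/K.
ΔT = −F/λ = −6.9/(-1.481) = 4.66 K.

4.66 K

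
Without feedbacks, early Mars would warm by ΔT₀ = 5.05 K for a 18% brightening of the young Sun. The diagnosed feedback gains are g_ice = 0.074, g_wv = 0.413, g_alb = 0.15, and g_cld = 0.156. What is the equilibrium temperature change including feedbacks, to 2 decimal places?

24.40 K

Total gain g = 0.074 + 0.413 + 0.15 + 0.156 = 0.793.
Amplification A = 1/(1 − 0.793) = 4.831.
ΔT = 5.05 × 4.831 = 24.40 K.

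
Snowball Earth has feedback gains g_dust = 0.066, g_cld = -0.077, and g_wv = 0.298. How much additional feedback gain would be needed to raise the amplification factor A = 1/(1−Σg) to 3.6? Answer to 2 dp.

0.44

Current total gain = 0.287.
Target gain for A = 3.6: g* = 1 − 1/3.6 = 0.7222.
Additional gain needed = 0.7222 − 0.287 = 0.44.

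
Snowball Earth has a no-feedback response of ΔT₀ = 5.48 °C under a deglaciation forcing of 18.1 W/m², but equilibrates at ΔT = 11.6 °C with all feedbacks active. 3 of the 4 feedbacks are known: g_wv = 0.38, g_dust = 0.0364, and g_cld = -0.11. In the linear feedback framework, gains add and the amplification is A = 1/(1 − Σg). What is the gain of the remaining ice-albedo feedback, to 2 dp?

Amplification A = ΔT/ΔT₀ = 11.6/5.48 = 2.117.
Total gain g = 1 − 1/A = 1 − 1/2.117 = 0.5276.
Known gains sum to 0.38 + 0.0364 − 0.11 = 0.3064.
g_ice = 0.5276 − 0.3064 = 0.22.

0.22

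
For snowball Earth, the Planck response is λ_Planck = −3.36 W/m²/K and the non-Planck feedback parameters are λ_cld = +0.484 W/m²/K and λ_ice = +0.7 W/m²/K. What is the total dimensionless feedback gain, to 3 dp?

Convert to gains: g_cld = 0.484/3.36 = 0.144; g_ice = 0.7/3.36 = 0.2083.
Total gain g = 0.3523.

0.352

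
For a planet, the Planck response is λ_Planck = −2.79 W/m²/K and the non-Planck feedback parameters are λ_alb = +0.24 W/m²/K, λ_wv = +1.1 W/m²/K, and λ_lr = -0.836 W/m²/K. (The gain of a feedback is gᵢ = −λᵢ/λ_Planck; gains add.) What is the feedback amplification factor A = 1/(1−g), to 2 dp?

1.22

Convert to gains: g_alb = 0.24/2.79 = 0.08602; g_wv = 1.1/2.79 = 0.3943; g_lr = -0.836/2.79 = -0.2996.
Total gain g = 0.18072.
A = 1/(1 − 0.18072) = 1.22.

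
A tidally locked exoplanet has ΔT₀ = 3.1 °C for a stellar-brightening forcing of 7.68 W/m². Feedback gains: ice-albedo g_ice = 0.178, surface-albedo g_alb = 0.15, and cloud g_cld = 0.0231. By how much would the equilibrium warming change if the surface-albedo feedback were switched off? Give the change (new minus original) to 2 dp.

Original: g = 0.3511, ΔT = 3.1/(1−0.3511) = 4.7773 °C.
Without surface-albedo: g' = 0.2011, ΔT' = 3.1/(1−0.2011) = 3.8803 °C.
Change = 3.8803 − 4.7773 = -0.90 °C.

-0.90 °C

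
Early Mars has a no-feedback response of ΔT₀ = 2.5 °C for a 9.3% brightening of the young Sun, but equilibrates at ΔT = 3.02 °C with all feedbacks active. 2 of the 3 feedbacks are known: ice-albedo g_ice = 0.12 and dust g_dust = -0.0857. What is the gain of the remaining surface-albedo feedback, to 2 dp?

Amplification A = ΔT/ΔT₀ = 3.02/2.5 = 1.208.
Total gain g = 1 − 1/A = 1 − 1/1.208 = 0.1722.
Known gains sum to 0.12 − 0.0857 = 0.0343.
g_alb = 0.1722 − 0.0343 = 0.14.

0.14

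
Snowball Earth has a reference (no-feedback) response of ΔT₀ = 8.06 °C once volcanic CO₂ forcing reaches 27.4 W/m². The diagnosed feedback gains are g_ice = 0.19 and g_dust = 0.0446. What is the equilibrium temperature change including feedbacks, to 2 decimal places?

10.53 °C

Total gain g = 0.19 + 0.0446 = 0.2346.
Amplification A = 1/(1 − 0.2346) = 1.307.
ΔT = 8.06 × 1.307 = 10.53 °C.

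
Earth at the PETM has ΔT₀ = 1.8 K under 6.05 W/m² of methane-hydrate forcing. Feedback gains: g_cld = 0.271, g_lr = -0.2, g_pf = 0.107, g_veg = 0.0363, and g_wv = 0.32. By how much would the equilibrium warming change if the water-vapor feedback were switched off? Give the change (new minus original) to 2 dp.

-1.57 K

Original: g = 0.5343, ΔT = 1.8/(1−0.5343) = 3.8651 K.
Without water-vapor: g' = 0.2143, ΔT' = 1.8/(1−0.2143) = 2.2910 K.
Change = 2.2910 − 3.8651 = -1.57 K.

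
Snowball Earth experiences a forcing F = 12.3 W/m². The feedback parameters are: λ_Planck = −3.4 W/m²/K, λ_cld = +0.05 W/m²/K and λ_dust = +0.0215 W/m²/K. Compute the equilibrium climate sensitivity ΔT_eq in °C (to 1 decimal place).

3.7 °C

Net feedback parameter λ = (−3.4) + (+0.05) + (+0.0215) = -3.3285 W/m²/K.
ΔT = −F/λ = −12.3/(-3.3285) = 3.7 °C.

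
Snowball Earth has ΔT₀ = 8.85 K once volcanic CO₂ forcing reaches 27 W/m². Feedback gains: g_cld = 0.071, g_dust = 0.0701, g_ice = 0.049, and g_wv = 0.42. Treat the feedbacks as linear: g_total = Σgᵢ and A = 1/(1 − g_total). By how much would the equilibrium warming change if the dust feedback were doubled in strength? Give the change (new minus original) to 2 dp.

Original: g = 0.6101, ΔT = 8.85/(1−0.6101) = 22.6981 K.
With doubled dust: g' = 0.6802, ΔT' = 8.85/(1−0.6802) = 27.6735 K.
Change = 27.6735 − 22.6981 = 4.98 K.

4.98 K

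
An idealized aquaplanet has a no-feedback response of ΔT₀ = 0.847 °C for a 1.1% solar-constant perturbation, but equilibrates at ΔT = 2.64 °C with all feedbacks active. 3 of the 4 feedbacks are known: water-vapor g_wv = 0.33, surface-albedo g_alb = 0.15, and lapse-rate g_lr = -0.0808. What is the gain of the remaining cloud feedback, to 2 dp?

Amplification A = ΔT/ΔT₀ = 2.64/0.847 = 3.117.
Total gain g = 1 − 1/A = 1 − 1/3.117 = 0.6792.
Known gains sum to 0.33 + 0.15 − 0.0808 = 0.3992.
g_cld = 0.6792 − 0.3992 = 0.28.

0.28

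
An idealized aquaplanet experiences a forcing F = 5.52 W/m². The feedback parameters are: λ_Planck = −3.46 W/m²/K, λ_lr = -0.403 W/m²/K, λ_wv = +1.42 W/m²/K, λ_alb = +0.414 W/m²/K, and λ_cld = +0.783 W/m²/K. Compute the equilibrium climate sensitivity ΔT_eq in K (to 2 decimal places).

4.43 K

Net feedback parameter λ = (−3.46) + (-0.403) + (+1.42) + (+0.414) + (+0.783) = -1.246 W/m²/K.
ΔT = −F/λ = −5.52/(-1.246) = 4.43 K.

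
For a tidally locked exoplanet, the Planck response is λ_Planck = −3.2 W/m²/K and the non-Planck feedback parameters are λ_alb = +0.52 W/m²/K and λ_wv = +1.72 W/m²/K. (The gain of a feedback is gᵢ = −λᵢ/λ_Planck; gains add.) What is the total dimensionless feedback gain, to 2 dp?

0.70

Convert to gains: g_alb = 0.52/3.2 = 0.1625; g_wv = 1.72/3.2 = 0.5375.
Total gain g = 0.7.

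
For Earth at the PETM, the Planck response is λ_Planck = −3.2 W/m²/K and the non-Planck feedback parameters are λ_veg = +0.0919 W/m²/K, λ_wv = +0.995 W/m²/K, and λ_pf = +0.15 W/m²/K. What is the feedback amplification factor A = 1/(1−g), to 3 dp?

Convert to gains: g_veg = 0.0919/3.2 = 0.02872; g_wv = 0.995/3.2 = 0.3109; g_pf = 0.15/3.2 = 0.04687.
Total gain g = 0.38649.
A = 1/(1 − 0.38649) = 1.630.

1.630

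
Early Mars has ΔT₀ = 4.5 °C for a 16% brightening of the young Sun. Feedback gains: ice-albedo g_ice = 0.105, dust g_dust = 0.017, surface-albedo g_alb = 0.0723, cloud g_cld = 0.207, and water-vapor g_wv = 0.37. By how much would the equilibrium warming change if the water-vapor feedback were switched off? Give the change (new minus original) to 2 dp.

-12.16 °C

Original: g = 0.7713, ΔT = 4.5/(1−0.7713) = 19.6764 °C.
Without water-vapor: g' = 0.4013, ΔT' = 4.5/(1−0.4013) = 7.5163 °C.
Change = 7.5163 − 19.6764 = -12.16 °C.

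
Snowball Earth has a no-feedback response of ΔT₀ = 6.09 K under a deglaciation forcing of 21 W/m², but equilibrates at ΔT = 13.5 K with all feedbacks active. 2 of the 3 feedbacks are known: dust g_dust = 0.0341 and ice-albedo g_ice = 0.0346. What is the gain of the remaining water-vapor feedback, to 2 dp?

Amplification A = ΔT/ΔT₀ = 13.5/6.09 = 2.217.
Total gain g = 1 − 1/A = 1 − 1/2.217 = 0.5489.
Known gains sum to 0.0341 + 0.0346 = 0.0687.
g_wv = 0.5489 − 0.0687 = 0.48.

0.48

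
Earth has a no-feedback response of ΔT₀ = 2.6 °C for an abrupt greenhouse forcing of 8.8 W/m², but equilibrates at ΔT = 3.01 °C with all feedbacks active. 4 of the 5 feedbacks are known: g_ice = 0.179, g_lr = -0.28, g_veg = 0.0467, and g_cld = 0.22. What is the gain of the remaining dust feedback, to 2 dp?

-0.03

Amplification A = ΔT/ΔT₀ = 3.01/2.6 = 1.158.
Total gain g = 1 − 1/A = 1 − 1/1.158 = 0.1364.
Known gains sum to 0.179 − 0.28 + 0.0467 + 0.22 = 0.1657.
g_dust = 0.1364 − 0.1657 = -0.03.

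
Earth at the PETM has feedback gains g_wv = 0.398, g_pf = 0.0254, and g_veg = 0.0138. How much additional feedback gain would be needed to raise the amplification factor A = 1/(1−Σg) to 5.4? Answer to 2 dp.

Current total gain = 0.4372.
Target gain for A = 5.4: g* = 1 − 1/5.4 = 0.8148.
Additional gain needed = 0.8148 − 0.4372 = 0.38.

0.38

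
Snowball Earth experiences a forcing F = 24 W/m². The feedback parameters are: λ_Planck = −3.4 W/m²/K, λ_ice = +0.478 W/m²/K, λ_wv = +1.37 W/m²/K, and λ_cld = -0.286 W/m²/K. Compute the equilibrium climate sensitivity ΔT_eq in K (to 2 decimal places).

Net feedback parameter λ = (−3.4) + (+0.478) + (+1.37) + (-0.286) = -1.838 W/m²/K.
ΔT = −F/λ = −24/(-1.838) = 13.06 K.

13.06 K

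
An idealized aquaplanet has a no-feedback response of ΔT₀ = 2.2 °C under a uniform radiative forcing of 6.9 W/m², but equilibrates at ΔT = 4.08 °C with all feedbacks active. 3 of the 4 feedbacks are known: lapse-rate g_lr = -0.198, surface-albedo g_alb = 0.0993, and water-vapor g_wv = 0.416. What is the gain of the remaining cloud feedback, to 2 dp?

0.14

Amplification A = ΔT/ΔT₀ = 4.08/2.2 = 1.855.
Total gain g = 1 − 1/A = 1 − 1/1.855 = 0.4609.
Known gains sum to -0.198 + 0.0993 + 0.416 = 0.3173.
g_cld = 0.4609 − 0.3173 = 0.14.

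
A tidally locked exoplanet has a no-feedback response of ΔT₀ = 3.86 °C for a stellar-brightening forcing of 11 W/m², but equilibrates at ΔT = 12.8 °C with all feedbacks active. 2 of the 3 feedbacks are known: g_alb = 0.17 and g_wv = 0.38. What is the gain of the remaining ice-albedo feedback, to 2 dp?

Amplification A = ΔT/ΔT₀ = 12.8/3.86 = 3.316.
Total gain g = 1 − 1/A = 1 − 1/3.316 = 0.6984.
Known gains sum to 0.17 + 0.38 = 0.55.
g_ice = 0.6984 − 0.55 = 0.15.

0.15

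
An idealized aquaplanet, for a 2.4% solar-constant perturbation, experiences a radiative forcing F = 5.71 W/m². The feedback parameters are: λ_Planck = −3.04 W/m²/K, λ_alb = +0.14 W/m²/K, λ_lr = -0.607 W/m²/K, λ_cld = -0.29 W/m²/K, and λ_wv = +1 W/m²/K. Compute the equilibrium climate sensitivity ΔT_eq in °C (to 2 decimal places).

2.04 °C

Net feedback parameter λ = (−3.04) + (+0.14) + (-0.607) + (-0.29) + (+1) = -2.797 W/m²/K.
ΔT = −F/λ = −5.71/(-2.797) = 2.04 °C.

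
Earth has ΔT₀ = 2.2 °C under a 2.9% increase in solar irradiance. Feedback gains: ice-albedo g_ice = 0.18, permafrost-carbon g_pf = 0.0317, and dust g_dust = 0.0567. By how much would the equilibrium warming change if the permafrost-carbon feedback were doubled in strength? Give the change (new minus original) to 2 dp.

Original: g = 0.2684, ΔT = 2.2/(1−0.2684) = 3.0071 °C.
With doubled permafrost-carbon: g' = 0.3001, ΔT' = 2.2/(1−0.3001) = 3.1433 °C.
Change = 3.1433 − 3.0071 = 0.14 °C.

0.14 °C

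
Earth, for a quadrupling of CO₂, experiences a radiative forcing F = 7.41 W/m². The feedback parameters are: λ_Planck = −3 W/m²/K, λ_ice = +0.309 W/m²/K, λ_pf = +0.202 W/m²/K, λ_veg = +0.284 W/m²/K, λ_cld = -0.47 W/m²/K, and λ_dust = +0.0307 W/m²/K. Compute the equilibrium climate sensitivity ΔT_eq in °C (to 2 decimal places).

Net feedback parameter λ = (−3) + (+0.309) + (+0.202) + (+0.284) + (-0.47) + (+0.0307) = -2.6443 W/m²/K.
ΔT = −F/λ = −7.41/(-2.6443) = 2.80 °C.

2.80 °C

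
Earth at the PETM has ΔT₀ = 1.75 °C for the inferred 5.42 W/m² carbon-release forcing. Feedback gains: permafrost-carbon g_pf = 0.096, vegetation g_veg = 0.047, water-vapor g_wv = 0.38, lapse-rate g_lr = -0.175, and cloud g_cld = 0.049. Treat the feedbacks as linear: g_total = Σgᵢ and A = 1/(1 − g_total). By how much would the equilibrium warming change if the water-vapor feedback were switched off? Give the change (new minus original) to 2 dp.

-1.12 °C

Original: g = 0.397, ΔT = 1.75/(1−0.397) = 2.9022 °C.
Without water-vapor: g' = 0.017, ΔT' = 1.75/(1−0.017) = 1.7803 °C.
Change = 1.7803 − 2.9022 = -1.12 °C.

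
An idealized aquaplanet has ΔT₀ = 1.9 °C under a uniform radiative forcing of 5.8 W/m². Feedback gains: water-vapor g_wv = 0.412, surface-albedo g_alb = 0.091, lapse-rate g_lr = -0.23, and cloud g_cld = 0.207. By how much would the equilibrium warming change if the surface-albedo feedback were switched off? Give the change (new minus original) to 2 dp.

-0.54 °C

Original: g = 0.48, ΔT = 1.9/(1−0.48) = 3.6538 °C.
Without surface-albedo: g' = 0.389, ΔT' = 1.9/(1−0.389) = 3.1097 °C.
Change = 3.1097 − 3.6538 = -0.54 °C.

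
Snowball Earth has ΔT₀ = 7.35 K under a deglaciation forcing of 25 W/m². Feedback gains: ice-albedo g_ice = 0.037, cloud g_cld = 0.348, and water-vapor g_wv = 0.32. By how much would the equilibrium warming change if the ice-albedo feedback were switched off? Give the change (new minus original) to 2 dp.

-2.78 K

Original: g = 0.705, ΔT = 7.35/(1−0.705) = 24.9153 K.
Without ice-albedo: g' = 0.668, ΔT' = 7.35/(1−0.668) = 22.1386 K.
Change = 22.1386 − 24.9153 = -2.78 K.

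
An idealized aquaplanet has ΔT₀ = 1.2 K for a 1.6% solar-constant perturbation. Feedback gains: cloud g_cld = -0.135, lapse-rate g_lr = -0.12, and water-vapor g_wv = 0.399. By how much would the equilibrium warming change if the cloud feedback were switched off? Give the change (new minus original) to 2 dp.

Original: g = 0.144, ΔT = 1.2/(1−0.144) = 1.4019 K.
Without cloud: g' = 0.279, ΔT' = 1.2/(1−0.279) = 1.6644 K.
Change = 1.6644 − 1.4019 = 0.26 K.

0.26 K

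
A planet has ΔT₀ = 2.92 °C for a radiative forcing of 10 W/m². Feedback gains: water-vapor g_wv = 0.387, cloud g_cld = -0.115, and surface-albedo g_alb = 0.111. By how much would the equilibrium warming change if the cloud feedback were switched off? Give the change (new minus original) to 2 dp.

1.08 °C

Original: g = 0.383, ΔT = 2.92/(1−0.383) = 4.7326 °C.
Without cloud: g' = 0.498, ΔT' = 2.92/(1−0.498) = 5.8167 °C.
Change = 5.8167 − 4.7326 = 1.08 °C.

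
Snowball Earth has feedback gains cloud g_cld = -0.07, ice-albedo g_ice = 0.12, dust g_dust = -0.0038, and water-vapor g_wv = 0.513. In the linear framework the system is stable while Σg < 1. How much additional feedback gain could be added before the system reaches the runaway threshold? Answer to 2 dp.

0.44

Current total gain = -0.07 + 0.12 − 0.0038 + 0.513 = 0.5592.
Margin to runaway = 1 − 0.5592 = 0.44.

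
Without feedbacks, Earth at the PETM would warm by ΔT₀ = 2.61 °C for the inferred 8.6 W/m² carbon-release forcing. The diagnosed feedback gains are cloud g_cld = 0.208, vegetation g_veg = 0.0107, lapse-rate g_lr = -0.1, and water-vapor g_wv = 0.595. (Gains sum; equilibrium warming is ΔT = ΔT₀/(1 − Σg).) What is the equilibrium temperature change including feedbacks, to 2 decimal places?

9.12 °C

Total gain g = 0.208 + 0.0107 − 0.1 + 0.595 = 0.7137.
Amplification A = 1/(1 − 0.7137) = 3.493.
ΔT = 2.61 × 3.493 = 9.12 °C.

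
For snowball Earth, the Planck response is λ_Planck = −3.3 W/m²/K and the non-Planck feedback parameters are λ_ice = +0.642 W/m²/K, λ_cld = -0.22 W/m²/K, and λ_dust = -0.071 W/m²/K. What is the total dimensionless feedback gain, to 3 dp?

0.106

Convert to gains: g_ice = 0.642/3.3 = 0.1945; g_cld = -0.22/3.3 = -0.06667; g_dust = -0.071/3.3 = -0.02152.
Total gain g = 0.10631.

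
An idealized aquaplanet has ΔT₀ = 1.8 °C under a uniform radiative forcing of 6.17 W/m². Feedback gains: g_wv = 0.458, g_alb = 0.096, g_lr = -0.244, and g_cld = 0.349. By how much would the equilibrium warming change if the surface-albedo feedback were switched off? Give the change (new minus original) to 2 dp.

Original: g = 0.659, ΔT = 1.8/(1−0.659) = 5.2786 °C.
Without surface-albedo: g' = 0.563, ΔT' = 1.8/(1−0.563) = 4.1190 °C.
Change = 4.1190 − 5.2786 = -1.16 °C.

-1.16 °C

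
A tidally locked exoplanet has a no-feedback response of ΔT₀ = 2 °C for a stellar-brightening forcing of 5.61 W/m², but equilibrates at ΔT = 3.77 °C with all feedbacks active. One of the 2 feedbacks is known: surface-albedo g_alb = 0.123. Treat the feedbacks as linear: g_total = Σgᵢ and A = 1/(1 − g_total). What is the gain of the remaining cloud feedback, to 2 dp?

0.35

Amplification A = ΔT/ΔT₀ = 3.77/2 = 1.885.
Total gain g = 1 − 1/A = 1 − 1/1.885 = 0.4695.
The known gain is 0.123.
g_cld = 0.4695 − 0.123 = 0.35.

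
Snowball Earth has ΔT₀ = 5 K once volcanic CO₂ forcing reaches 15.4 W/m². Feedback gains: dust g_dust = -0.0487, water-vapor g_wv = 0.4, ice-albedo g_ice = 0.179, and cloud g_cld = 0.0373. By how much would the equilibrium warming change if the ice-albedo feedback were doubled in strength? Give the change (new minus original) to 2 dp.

8.17 K

Original: g = 0.5676, ΔT = 5/(1−0.5676) = 11.5634 K.
With doubled ice-albedo: g' = 0.7466, ΔT' = 5/(1−0.7466) = 19.7316 K.
Change = 19.7316 − 11.5634 = 8.17 K.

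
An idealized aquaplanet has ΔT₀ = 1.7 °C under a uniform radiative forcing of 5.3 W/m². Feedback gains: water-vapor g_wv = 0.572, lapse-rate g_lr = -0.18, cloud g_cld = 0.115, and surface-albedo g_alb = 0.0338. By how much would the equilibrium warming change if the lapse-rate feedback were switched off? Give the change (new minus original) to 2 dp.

Original: g = 0.5408, ΔT = 1.7/(1−0.5408) = 3.7021 °C.
Without lapse-rate: g' = 0.7208, ΔT' = 1.7/(1−0.7208) = 6.0888 °C.
Change = 6.0888 − 3.7021 = 2.39 °C.

2.39 °C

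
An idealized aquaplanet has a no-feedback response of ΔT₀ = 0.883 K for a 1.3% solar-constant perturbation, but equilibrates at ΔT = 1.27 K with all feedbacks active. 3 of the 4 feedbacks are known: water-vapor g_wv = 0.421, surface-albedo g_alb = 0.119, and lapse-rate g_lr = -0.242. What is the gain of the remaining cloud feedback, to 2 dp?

0.01

Amplification A = ΔT/ΔT₀ = 1.27/0.883 = 1.438.
Total gain g = 1 − 1/A = 1 − 1/1.438 = 0.3046.
Known gains sum to 0.421 + 0.119 − 0.242 = 0.298.
g_cld = 0.3046 − 0.298 = 0.01.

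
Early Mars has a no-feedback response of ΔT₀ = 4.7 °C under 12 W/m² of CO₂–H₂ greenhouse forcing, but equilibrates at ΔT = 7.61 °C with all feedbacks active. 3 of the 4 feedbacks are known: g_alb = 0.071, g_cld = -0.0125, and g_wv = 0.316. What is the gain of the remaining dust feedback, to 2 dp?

Amplification A = ΔT/ΔT₀ = 7.61/4.7 = 1.619.
Total gain g = 1 − 1/A = 1 − 1/1.619 = 0.3823.
Known gains sum to 0.071 − 0.0125 + 0.316 = 0.3745.
g_dust = 0.3823 − 0.3745 = 0.01.

0.01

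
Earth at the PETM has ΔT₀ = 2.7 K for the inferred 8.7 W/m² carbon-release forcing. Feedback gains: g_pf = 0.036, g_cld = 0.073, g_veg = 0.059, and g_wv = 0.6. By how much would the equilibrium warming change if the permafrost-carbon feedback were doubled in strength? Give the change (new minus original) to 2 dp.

2.14 K

Original: g = 0.768, ΔT = 2.7/(1−0.768) = 11.6379 K.
With doubled permafrost-carbon: g' = 0.804, ΔT' = 2.7/(1−0.804) = 13.7755 K.
Change = 13.7755 − 11.6379 = 2.14 K.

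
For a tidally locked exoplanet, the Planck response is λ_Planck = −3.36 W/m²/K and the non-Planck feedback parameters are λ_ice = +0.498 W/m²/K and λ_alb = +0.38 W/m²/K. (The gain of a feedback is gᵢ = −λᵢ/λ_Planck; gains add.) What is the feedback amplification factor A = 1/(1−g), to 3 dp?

Convert to gains: g_ice = 0.498/3.36 = 0.1482; g_alb = 0.38/3.36 = 0.1131.
Total gain g = 0.2613.
A = 1/(1 − 0.2613) = 1.354.

1.354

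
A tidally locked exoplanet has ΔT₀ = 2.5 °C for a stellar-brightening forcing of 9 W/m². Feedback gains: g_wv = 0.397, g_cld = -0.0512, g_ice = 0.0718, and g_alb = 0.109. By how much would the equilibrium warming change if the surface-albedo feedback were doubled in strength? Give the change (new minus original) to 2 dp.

1.58 °C

Original: g = 0.5266, ΔT = 2.5/(1−0.5266) = 5.2809 °C.
With doubled surface-albedo: g' = 0.6356, ΔT' = 2.5/(1−0.6356) = 6.8606 °C.
Change = 6.8606 − 5.2809 = 1.58 °C.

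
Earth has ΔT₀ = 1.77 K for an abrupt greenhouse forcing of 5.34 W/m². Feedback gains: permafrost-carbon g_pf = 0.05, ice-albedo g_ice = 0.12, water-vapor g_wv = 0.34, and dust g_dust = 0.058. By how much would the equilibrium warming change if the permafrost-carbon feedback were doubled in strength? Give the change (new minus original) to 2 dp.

Original: g = 0.568, ΔT = 1.77/(1−0.568) = 4.0972 K.
With doubled permafrost-carbon: g' = 0.618, ΔT' = 1.77/(1−0.618) = 4.6335 K.
Change = 4.6335 − 4.0972 = 0.54 K.

0.54 K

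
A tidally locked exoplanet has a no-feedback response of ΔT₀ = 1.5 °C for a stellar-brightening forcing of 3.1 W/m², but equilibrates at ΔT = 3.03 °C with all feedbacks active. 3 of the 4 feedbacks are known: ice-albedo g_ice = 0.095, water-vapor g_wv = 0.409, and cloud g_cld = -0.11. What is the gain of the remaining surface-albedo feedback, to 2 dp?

Amplification A = ΔT/ΔT₀ = 3.03/1.5 = 2.02.
Total gain g = 1 − 1/A = 1 − 1/2.02 = 0.505.
Known gains sum to 0.095 + 0.409 − 0.11 = 0.394.
g_alb = 0.505 − 0.394 = 0.11.

0.11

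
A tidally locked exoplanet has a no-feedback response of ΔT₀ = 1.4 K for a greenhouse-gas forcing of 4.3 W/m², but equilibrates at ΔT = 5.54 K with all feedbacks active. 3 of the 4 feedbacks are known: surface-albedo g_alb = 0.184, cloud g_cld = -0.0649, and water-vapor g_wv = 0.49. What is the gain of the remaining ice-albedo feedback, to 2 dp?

0.14

Amplification A = ΔT/ΔT₀ = 5.54/1.4 = 3.957.
Total gain g = 1 − 1/A = 1 − 1/3.957 = 0.7473.
Known gains sum to 0.184 − 0.0649 + 0.49 = 0.6091.
g_ice = 0.7473 − 0.6091 = 0.14.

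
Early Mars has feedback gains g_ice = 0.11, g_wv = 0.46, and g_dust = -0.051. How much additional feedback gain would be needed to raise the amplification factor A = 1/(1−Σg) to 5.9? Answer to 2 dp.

0.31

Current total gain = 0.519.
Target gain for A = 5.9: g* = 1 − 1/5.9 = 0.8305.
Additional gain needed = 0.8305 − 0.519 = 0.31.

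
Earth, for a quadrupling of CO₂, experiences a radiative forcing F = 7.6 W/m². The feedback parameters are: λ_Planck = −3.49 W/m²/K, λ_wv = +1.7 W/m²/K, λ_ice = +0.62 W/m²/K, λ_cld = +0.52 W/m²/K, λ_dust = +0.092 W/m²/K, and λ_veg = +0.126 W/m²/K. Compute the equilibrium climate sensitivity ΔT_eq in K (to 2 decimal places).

17.59 K

Net feedback parameter λ = (−3.49) + (+1.7) + (+0.62) + (+0.52) + (+0.092) + (+0.126) = -0.432 W/m²/K.
ΔT = −F/λ = −7.6/(-0.432) = 17.59 K.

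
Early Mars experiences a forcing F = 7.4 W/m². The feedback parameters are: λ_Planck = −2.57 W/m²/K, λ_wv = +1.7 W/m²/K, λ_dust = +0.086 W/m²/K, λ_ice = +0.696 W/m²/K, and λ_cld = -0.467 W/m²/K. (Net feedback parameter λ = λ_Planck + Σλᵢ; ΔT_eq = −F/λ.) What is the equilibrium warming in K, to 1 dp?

Net feedback parameter λ = (−2.57) + (+1.7) + (+0.086) + (+0.696) + (-0.467) = -0.555 W/m²/K.
ΔT = −F/λ = −7.4/(-0.555) = 13.3 K.

13.3 K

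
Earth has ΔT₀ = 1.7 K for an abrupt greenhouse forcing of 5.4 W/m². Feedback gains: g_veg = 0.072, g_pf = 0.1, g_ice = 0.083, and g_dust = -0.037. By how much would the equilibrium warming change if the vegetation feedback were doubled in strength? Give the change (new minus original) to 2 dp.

Original: g = 0.218, ΔT = 1.7/(1−0.218) = 2.1739 K.
With doubled vegetation: g' = 0.29, ΔT' = 1.7/(1−0.29) = 2.3944 K.
Change = 2.3944 − 2.1739 = 0.22 K.

0.22 K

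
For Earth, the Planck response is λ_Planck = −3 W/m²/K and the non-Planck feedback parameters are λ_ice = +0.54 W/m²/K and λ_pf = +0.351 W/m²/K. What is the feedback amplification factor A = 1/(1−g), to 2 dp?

Convert to gains: g_ice = 0.54/3 = 0.18; g_pf = 0.351/3 = 0.117.
Total gain g = 0.297.
A = 1/(1 − 0.297) = 1.42.

1.42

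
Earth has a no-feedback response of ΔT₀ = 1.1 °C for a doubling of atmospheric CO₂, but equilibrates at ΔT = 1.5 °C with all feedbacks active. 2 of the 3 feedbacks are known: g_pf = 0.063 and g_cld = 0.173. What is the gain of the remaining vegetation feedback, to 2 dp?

Amplification A = ΔT/ΔT₀ = 1.5/1.1 = 1.364.
Total gain g = 1 − 1/A = 1 − 1/1.364 = 0.2669.
Known gains sum to 0.063 + 0.173 = 0.236.
g_veg = 0.2669 − 0.236 = 0.03.

0.03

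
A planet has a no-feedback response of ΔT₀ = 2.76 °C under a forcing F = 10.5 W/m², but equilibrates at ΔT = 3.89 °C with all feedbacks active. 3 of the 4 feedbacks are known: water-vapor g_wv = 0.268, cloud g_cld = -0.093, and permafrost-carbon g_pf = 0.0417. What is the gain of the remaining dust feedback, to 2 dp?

Amplification A = ΔT/ΔT₀ = 3.89/2.76 = 1.409.
Total gain g = 1 − 1/A = 1 − 1/1.409 = 0.2903.
Known gains sum to 0.268 − 0.093 + 0.0417 = 0.2167.
g_dust = 0.2903 − 0.2167 = 0.07.

0.07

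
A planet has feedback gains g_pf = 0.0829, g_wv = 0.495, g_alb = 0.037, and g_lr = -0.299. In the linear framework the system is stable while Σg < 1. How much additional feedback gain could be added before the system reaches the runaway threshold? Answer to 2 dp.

Current total gain = 0.0829 + 0.495 + 0.037 − 0.299 = 0.3159.
Margin to runaway = 1 − 0.3159 = 0.68.

0.68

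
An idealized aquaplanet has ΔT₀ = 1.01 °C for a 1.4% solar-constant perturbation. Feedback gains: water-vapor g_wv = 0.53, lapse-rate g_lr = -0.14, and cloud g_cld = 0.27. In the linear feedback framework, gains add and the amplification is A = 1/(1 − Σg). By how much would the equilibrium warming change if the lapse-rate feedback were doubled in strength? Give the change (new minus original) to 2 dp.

-0.87 °C

Original: g = 0.66, ΔT = 1.01/(1−0.66) = 2.9706 °C.
With doubled lapse-rate: g' = 0.52, ΔT' = 1.01/(1−0.52) = 2.1042 °C.
Change = 2.1042 − 2.9706 = -0.87 °C.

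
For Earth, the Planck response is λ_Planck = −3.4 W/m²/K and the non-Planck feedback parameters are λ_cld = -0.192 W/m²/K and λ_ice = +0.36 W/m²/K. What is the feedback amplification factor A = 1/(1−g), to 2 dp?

Convert to gains: g_cld = -0.192/3.4 = -0.05647; g_ice = 0.36/3.4 = 0.1059.
Total gain g = 0.04943.
A = 1/(1 − 0.04943) = 1.05.

1.05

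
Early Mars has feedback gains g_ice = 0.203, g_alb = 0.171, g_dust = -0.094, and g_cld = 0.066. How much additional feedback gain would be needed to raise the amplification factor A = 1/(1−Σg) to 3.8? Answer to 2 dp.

Current total gain = 0.346.
Target gain for A = 3.8: g* = 1 − 1/3.8 = 0.7368.
Additional gain needed = 0.7368 − 0.346 = 0.39.

0.39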